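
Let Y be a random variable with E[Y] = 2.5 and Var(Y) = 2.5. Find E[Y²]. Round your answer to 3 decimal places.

E[Y²] = Var(Y) + (E[Y])² = 2.5 + (2.5)² = 8.75

8.750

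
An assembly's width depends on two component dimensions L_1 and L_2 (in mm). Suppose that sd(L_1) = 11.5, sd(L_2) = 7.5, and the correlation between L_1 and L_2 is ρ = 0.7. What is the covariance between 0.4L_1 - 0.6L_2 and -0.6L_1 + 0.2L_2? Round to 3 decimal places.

-11.925

V(L_1) = (11.5)² = 132.25;  V(L_2) = (7.5)² = 56.25
Cov(L_1,L_2) = ρ·sd(L_1)·sd(L_2) = 0.7·11.5·7.5 = 60.375
Cov(0.4L_1 - 0.6L_2, -0.6L_1 + 0.2L_2) = (0.4)(-0.6)V(L_1) + (-0.6)(0.2)V(L_2) + [(0.4)(0.2) + (-0.6)(-0.6)]Cov(L_1,L_2)
= -0.24·132.25 + -0.12·56.25 + 0.44·60.375 = -11.925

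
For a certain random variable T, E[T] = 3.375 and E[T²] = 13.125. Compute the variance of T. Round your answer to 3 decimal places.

1.734

var(T) = 13.125 − (3.375)² = 1.734375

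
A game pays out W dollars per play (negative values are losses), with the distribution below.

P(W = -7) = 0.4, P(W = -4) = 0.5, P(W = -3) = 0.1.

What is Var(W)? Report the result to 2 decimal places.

2.49

E[W] = (-7)(0.4) + (-4)(0.5) + (-3)(0.1) = -5.1
E[W²] = (-7)²(0.4) + (-4)²(0.5) + (-3)²(0.1) = 28.5
Var(W) = E[W²] − (E[W])² = 28.5 − (-5.1)² = 2.49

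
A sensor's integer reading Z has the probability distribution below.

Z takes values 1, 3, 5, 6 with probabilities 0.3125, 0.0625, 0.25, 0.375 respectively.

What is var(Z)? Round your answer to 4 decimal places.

E[Z] = (1)(0.3125) + (3)(0.0625) + (5)(0.25) + (6)(0.375) = 4
E[Z²] = (1)²(0.3125) + (3)²(0.0625) + (5)²(0.25) + (6)²(0.375) = 20.625
var(Z) = E[Z²] − (E[Z])² = 20.625 − (4)² = 4.625

4.6250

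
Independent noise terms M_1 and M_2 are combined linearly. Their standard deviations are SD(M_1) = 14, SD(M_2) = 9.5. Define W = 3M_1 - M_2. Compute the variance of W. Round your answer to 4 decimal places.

1854.2500

Var(M_1) = 196, Var(M_2) = 90.25
By independence, Var(W) = (3)²Var(M_1) + (-1)²Var(M_2)
= (3)²·196 + (-1)²·90.25 = 1854.25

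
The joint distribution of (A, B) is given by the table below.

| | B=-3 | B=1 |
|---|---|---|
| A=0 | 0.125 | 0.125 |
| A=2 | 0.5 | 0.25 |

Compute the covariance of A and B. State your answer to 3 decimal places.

E[A] = 1.5,  E[B] = -1.5
E[AB] = -2.5
Cov(A,B) = E[AB] − E[A]E[B] = -2.5 − (1.5)(-1.5) = -0.25

-0.250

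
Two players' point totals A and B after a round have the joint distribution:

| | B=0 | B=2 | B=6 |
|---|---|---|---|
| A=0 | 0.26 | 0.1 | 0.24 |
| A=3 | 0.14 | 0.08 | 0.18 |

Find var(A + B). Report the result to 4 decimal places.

10.2336

E[A] = 1.2,  E[B] = 2.88,  E[AB] = 3.72
var(A) = 3.6 − (1.2)² = 2.16;  var(B) = 15.84 − (2.88)² = 7.5456
Cov(A,B) = 3.72 − (1.2)(2.88) = 0.264
var(A + B) = (1)²·2.16 + (1)²·7.5456 + 2·(1)·(1)·0.264 = 10.2336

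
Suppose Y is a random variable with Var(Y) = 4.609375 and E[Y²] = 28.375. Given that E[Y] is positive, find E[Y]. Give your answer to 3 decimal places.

4.875

(E[Y])² = E[Y²] − Var(Y) = 28.375 − 4.609375 = 23.765625
E[Y] = √23.765625 = 4.875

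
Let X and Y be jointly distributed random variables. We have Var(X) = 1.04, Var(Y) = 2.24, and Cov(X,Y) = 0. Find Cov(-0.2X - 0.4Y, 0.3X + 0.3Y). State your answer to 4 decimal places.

-0.3312

Cov(-0.2X - 0.4Y, 0.3X + 0.3Y) = (-0.2)(0.3)Var(X) + (-0.4)(0.3)Var(Y) + [(-0.2)(0.3) + (-0.4)(0.3)]Cov(X,Y)
= -0.06·1.04 + -0.12·2.24 + -0.18·0 = -0.3312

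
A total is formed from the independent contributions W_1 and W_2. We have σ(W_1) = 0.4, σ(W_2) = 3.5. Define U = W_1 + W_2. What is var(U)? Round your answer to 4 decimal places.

12.4100

var(W_1) = 0.16, var(W_2) = 12.25
By independence, var(U) = (1)²var(W_1) + (1)²var(W_2)
= (1)²·0.16 + (1)²·12.25 = 12.41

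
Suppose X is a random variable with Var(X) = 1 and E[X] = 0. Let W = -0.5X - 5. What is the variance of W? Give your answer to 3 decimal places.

Var(-0.5X - 5) = (-0.5)²·Var(X) = 0.25·1 = 0.25

0.250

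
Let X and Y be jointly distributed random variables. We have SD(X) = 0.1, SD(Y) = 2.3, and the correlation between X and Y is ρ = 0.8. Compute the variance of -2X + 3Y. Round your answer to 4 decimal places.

V(X) = (0.1)² = 0.01;  V(Y) = (2.3)² = 5.29
Cov(X,Y) = ρ·SD(X)·SD(Y) = 0.8·0.1·2.3 = 0.184
V(-2X + 3Y) = (-2)²·V(X) + (3)²·V(Y) + 2·(-2)·(3)·Cov(X,Y)
= 4·0.01 + 9·5.29 + -12·0.184 = 45.442

45.4420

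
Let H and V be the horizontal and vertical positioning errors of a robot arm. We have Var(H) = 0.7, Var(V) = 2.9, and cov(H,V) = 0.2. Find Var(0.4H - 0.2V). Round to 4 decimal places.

0.1960

Var(0.4H - 0.2V) = (0.4)²·Var(H) + (-0.2)²·Var(V) + 2·(0.4)·(-0.2)·cov(H,V)
= 0.16·0.7 + 0.04·2.9 + -0.16·0.2 = 0.196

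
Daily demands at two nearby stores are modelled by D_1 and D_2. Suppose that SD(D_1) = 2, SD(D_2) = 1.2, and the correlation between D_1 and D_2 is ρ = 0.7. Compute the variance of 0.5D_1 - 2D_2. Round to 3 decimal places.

3.400

Var(D_1) = (2)² = 4;  Var(D_2) = (1.2)² = 1.44
cov(D_1,D_2) = ρ·SD(D_1)·SD(D_2) = 0.7·2·1.2 = 1.68
Var(0.5D_1 - 2D_2) = (0.5)²·Var(D_1) + (-2)²·Var(D_2) + 2·(0.5)·(-2)·cov(D_1,D_2)
= 0.25·4 + 4·1.44 + -2·1.68 = 3.4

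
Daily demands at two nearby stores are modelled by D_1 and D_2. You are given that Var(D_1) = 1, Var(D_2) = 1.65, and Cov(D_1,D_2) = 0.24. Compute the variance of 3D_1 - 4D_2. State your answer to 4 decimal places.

Var(3D_1 - 4D_2) = (3)²·Var(D_1) + (-4)²·Var(D_2) + 2·(3)·(-4)·Cov(D_1,D_2)
= 9·1 + 16·1.65 + -24·0.24 = 29.64

29.6400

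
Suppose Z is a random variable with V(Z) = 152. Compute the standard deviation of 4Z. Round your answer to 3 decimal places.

V(4Z) = (4)²·152 = 2432
SD(4Z) = √2432 ≈ 49.315

49.315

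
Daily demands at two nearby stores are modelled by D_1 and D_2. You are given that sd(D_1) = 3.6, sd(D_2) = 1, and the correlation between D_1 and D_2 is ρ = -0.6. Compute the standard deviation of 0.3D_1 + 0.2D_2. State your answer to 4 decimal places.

0.9732

Var(D_1) = (3.6)² = 12.96;  Var(D_2) = (1)² = 1
Cov(D_1,D_2) = ρ·sd(D_1)·sd(D_2) = -0.6·3.6·1 = -2.16
Var(0.3D_1 + 0.2D_2) = (0.3)²·Var(D_1) + (0.2)²·Var(D_2) + 2·(0.3)·(0.2)·Cov(D_1,D_2)
= 0.09·12.96 + 0.04·1 + 0.12·-2.16 = 0.9472
sd(0.3D_1 + 0.2D_2) = √0.9472 ≈ 0.9732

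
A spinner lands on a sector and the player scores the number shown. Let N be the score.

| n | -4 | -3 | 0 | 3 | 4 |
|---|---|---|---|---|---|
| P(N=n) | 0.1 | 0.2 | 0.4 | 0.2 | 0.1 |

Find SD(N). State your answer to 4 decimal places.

E[N] = (-4)(0.1) + (-3)(0.2) + (0)(0.4) + (3)(0.2) + (4)(0.1) = 0
E[N²] = (-4)²(0.1) + (-3)²(0.2) + (0)²(0.4) + (3)²(0.2) + (4)²(0.1) = 6.8
Var(N) = E[N²] − (E[N])² = 6.8 − (0)² = 6.8
SD(N) = √6.8 ≈ 2.6077

2.6077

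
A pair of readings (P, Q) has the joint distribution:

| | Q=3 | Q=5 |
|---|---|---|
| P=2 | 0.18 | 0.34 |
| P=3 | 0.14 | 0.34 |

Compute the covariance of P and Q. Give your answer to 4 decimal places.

0.0272

E[P] = 2.48,  E[Q] = 4.36
E[PQ] = 10.84
cov(P,Q) = E[PQ] − E[P]E[Q] = 10.84 − (2.48)(4.36) = 0.0272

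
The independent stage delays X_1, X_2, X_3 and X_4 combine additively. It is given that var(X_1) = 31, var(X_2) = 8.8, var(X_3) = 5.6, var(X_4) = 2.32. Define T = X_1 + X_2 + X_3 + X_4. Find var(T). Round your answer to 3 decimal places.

47.720

By independence, var(T) = (1)²var(X_1) + (1)²var(X_2) + (1)²var(X_3) + (1)²var(X_4)
= (1)²·31 + (1)²·8.8 + (1)²·5.6 + (1)²·2.32 = 47.72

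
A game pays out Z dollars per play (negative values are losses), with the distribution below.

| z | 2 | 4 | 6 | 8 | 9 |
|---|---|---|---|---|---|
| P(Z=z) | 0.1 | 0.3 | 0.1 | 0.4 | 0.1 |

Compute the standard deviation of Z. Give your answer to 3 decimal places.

2.300

E[Z] = (2)(0.1) + (4)(0.3) + (6)(0.1) + (8)(0.4) + (9)(0.1) = 6.1
E[Z²] = (2)²(0.1) + (4)²(0.3) + (6)²(0.1) + (8)²(0.4) + (9)²(0.1) = 42.5
var(Z) = E[Z²] − (E[Z])² = 42.5 − (6.1)² = 5.29
sd(Z) = √5.29 ≈ 2.300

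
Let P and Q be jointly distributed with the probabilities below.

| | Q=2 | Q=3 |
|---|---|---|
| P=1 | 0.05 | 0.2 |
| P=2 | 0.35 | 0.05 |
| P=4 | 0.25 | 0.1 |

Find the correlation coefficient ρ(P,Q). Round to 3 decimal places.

-0.274

E[P] = 2.45,  E[Q] = 2.35
E[PQ] = 5.6
Cov(P,Q) = E[PQ] − E[P]E[Q] = 5.6 − (2.45)(2.35) = -0.1575
var(P) = 1.4475,  var(Q) = 0.2275
ρ = -0.1575 / √(1.4475·0.2275) ≈ -0.274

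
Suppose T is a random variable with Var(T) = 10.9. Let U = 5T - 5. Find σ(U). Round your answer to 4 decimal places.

16.5076

Var(5T - 5) = (5)²·10.9 = 272.5
σ(U) = √272.5 ≈ 16.5076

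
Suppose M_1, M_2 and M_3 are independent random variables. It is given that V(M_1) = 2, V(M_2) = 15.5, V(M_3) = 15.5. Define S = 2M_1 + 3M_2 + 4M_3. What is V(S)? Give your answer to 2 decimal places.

395.50

By independence, V(S) = (2)²V(M_1) + (3)²V(M_2) + (4)²V(M_3)
= (2)²·2 + (3)²·15.5 + (4)²·15.5 = 395.5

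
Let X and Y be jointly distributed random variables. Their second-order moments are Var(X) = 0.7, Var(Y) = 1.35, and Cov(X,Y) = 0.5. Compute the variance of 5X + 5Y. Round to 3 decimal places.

76.250

Var(5X + 5Y) = (5)²·Var(X) + (5)²·Var(Y) + 2·(5)·(5)·Cov(X,Y)
= 25·0.7 + 25·1.35 + 50·0.5 = 76.25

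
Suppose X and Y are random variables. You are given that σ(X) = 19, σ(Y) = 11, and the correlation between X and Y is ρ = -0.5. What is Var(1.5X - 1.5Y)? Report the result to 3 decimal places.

Var(X) = (19)² = 361;  Var(Y) = (11)² = 121
Cov(X,Y) = ρ·σ(X)·σ(Y) = -0.5·19·11 = -104.5
Var(1.5X - 1.5Y) = (1.5)²·Var(X) + (-1.5)²·Var(Y) + 2·(1.5)·(-1.5)·Cov(X,Y)
= 2.25·361 + 2.25·121 + -4.5·-104.5 = 1554.75

1554.750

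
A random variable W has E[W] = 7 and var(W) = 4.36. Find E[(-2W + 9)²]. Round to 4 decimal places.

42.4400

E[-2W + 9] = -2·7 + 9 = -5
var(-2W + 9) = (-2)²·4.36 = 17.44
E[(-2W + 9)²] = var((-2W + 9)) + (E[(-2W + 9)])² = 17.44 + (-5)² = 42.44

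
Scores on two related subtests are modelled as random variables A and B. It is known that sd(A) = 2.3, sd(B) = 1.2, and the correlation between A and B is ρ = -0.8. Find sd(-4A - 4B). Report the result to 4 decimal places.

6.0847

Var(A) = (2.3)² = 5.29;  Var(B) = (1.2)² = 1.44
Cov(A,B) = ρ·sd(A)·sd(B) = -0.8·2.3·1.2 = -2.208
Var(-4A - 4B) = (-4)²·Var(A) + (-4)²·Var(B) + 2·(-4)·(-4)·Cov(A,B)
= 16·5.29 + 16·1.44 + 32·-2.208 = 37.024
sd(-4A - 4B) = √37.024 ≈ 6.0847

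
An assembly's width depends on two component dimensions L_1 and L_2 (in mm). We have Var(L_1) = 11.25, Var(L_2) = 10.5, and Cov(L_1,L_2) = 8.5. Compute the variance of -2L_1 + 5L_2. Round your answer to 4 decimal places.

137.5000

Var(-2L_1 + 5L_2) = (-2)²·Var(L_1) + (5)²·Var(L_2) + 2·(-2)·(5)·Cov(L_1,L_2)
= 4·11.25 + 25·10.5 + -20·8.5 = 137.5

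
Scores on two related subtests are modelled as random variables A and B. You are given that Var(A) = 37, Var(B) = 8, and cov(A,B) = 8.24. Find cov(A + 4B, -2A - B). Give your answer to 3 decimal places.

cov(A + 4B, -2A - B) = (1)(-2)Var(A) + (4)(-1)Var(B) + [(1)(-1) + (4)(-2)]cov(A,B)
= -2·37 + -4·8 + -9·8.24 = -180.16

-180.160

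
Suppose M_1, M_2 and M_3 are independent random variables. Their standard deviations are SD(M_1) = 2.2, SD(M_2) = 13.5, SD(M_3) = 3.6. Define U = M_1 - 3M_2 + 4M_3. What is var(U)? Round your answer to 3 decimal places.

1852.450

var(M_1) = 4.84, var(M_2) = 182.25, var(M_3) = 12.96
By independence, var(U) = (1)²var(M_1) + (-3)²var(M_2) + (4)²var(M_3)
= (1)²·4.84 + (-3)²·182.25 + (4)²·12.96 = 1852.45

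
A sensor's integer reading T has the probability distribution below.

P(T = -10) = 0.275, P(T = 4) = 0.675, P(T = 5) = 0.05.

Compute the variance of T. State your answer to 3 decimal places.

E[T] = (-10)(0.275) + (4)(0.675) + (5)(0.05) = 0.2
E[T²] = (-10)²(0.275) + (4)²(0.675) + (5)²(0.05) = 39.55
Var(T) = E[T²] − (E[T])² = 39.55 − (0.2)² = 39.51

39.510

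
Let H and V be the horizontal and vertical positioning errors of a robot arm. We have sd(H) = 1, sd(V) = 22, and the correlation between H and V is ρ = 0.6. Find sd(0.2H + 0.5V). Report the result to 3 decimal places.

Var(H) = (1)² = 1;  Var(V) = (22)² = 484
Cov(H,V) = ρ·sd(H)·sd(V) = 0.6·1·22 = 13.2
Var(0.2H + 0.5V) = (0.2)²·Var(H) + (0.5)²·Var(V) + 2·(0.2)·(0.5)·Cov(H,V)
= 0.04·1 + 0.25·484 + 0.2·13.2 = 123.68
sd(0.2H + 0.5V) = √123.68 ≈ 11.121

11.121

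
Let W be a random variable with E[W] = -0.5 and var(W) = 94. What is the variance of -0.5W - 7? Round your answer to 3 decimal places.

var(-0.5W - 7) = (-0.5)²·var(W) = 0.25·94 = 23.5

23.500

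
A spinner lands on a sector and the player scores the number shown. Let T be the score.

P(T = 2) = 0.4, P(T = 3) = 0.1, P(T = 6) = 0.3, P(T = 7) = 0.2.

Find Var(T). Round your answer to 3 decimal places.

4.610

E[T] = (2)(0.4) + (3)(0.1) + (6)(0.3) + (7)(0.2) = 4.3
E[T²] = (2)²(0.4) + (3)²(0.1) + (6)²(0.3) + (7)²(0.2) = 23.1
Var(T) = E[T²] − (E[T])² = 23.1 − (4.3)² = 4.61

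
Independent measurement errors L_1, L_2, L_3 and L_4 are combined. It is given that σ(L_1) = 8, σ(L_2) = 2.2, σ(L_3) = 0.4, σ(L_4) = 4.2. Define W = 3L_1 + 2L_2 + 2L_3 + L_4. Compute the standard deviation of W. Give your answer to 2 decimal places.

24.77

V(L_1) = 64, V(L_2) = 4.84, V(L_3) = 0.16, V(L_4) = 17.64
By independence, V(W) = (3)²V(L_1) + (2)²V(L_2) + (2)²V(L_3) + (1)²V(L_4)
= (3)²·64 + (2)²·4.84 + (2)²·0.16 + (1)²·17.64 = 613.64
σ(W) = √613.64 ≈ 24.77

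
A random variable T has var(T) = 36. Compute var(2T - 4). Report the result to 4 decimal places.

144.0000

var(2T - 4) = (2)²·var(T) = 4·36 = 144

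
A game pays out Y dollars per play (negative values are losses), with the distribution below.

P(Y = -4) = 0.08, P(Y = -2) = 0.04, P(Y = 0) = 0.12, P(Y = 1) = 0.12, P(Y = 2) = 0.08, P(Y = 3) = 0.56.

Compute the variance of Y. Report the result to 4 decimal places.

E[Y] = (-4)(0.08) + (-2)(0.04) + (0)(0.12) + (1)(0.12) + (2)(0.08) + (3)(0.56) = 1.56
E[Y²] = (-4)²(0.08) + (-2)²(0.04) + (0)²(0.12) + (1)²(0.12) + (2)²(0.08) + (3)²(0.56) = 6.92
var(Y) = E[Y²] − (E[Y])² = 6.92 − (1.56)² = 4.4864

4.4864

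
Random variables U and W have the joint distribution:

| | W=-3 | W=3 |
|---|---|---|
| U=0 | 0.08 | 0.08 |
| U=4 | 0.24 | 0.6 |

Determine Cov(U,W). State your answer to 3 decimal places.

0.691

E[U] = 3.36,  E[W] = 1.08
E[UW] = 4.32
Cov(U,W) = E[UW] − E[U]E[W] = 4.32 − (3.36)(1.08) = 0.6912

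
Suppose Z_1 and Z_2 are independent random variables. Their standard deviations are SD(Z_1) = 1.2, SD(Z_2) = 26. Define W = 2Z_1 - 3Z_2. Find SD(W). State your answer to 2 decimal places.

78.04

Var(Z_1) = 1.44, Var(Z_2) = 676
By independence, Var(W) = (2)²Var(Z_1) + (-3)²Var(Z_2)
= (2)²·1.44 + (-3)²·676 = 6089.76
SD(W) = √6089.76 ≈ 78.04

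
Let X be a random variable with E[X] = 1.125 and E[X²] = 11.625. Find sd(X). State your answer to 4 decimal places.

Var(X) = 11.625 − (1.125)² = 10.359375
sd(X) = √10.359375 ≈ 3.2186

3.2186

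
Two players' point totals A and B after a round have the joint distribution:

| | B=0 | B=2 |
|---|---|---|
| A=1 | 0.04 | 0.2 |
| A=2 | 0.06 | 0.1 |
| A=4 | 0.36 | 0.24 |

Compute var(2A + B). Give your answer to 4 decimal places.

E[A] = 2.96,  E[B] = 1.08,  E[AB] = 2.72
var(A) = 10.48 − (2.96)² = 1.7184;  var(B) = 2.16 − (1.08)² = 0.9936
Cov(A,B) = 2.72 − (2.96)(1.08) = -0.4768
var(2A + B) = (2)²·1.7184 + (1)²·0.9936 + 2·(2)·(1)·-0.4768 = 5.96

5.9600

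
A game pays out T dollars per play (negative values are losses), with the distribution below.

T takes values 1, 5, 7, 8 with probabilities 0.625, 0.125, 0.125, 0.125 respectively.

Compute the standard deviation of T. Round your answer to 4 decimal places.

E[T] = (1)(0.625) + (5)(0.125) + (7)(0.125) + (8)(0.125) = 3.125
E[T²] = (1)²(0.625) + (5)²(0.125) + (7)²(0.125) + (8)²(0.125) = 17.875
var(T) = E[T²] − (E[T])² = 17.875 − (3.125)² = 8.109375
SD(T) = √8.109375 ≈ 2.8477

2.8477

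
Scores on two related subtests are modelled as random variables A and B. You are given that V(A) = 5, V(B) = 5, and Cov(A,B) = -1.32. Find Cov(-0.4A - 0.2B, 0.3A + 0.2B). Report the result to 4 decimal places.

-0.6152

Cov(-0.4A - 0.2B, 0.3A + 0.2B) = (-0.4)(0.3)V(A) + (-0.2)(0.2)V(B) + [(-0.4)(0.2) + (-0.2)(0.3)]Cov(A,B)
= -0.12·5 + -0.04·5 + -0.14·-1.32 = -0.6152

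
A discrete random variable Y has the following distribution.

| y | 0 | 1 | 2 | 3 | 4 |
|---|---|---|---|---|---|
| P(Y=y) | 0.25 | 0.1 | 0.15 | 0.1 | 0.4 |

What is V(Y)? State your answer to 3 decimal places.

2.710

E[Y] = (0)(0.25) + (1)(0.1) + (2)(0.15) + (3)(0.1) + (4)(0.4) = 2.3
E[Y²] = (0)²(0.25) + (1)²(0.1) + (2)²(0.15) + (3)²(0.1) + (4)²(0.4) = 8
V(Y) = E[Y²] − (E[Y])² = 8 − (2.3)² = 2.71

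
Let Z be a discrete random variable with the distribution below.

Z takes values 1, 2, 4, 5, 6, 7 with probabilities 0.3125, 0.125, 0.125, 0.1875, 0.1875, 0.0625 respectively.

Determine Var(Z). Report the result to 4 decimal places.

4.6211

E[Z] = (1)(0.3125) + (2)(0.125) + (4)(0.125) + (5)(0.1875) + (6)(0.1875) + (7)(0.0625) = 3.5625
E[Z²] = (1)²(0.3125) + (2)²(0.125) + (4)²(0.125) + (5)²(0.1875) + (6)²(0.1875) + (7)²(0.0625) = 17.3125
Var(Z) = E[Z²] − (E[Z])² = 17.3125 − (3.5625)² = 4.62109375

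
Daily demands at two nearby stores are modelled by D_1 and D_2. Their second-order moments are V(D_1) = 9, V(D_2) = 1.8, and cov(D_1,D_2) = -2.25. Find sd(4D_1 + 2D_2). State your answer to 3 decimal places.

V(4D_1 + 2D_2) = (4)²·V(D_1) + (2)²·V(D_2) + 2·(4)·(2)·cov(D_1,D_2)
= 16·9 + 4·1.8 + 16·-2.25 = 115.2
sd(4D_1 + 2D_2) = √115.2 ≈ 10.733

10.733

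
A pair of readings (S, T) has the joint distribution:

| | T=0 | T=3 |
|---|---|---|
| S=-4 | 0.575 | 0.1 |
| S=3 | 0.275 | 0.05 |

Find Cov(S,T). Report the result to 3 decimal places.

0.026

E[S] = -1.725,  E[T] = 0.45
E[ST] = -0.75
Cov(S,T) = E[ST] − E[S]E[T] = -0.75 − (-1.725)(0.45) = 0.02625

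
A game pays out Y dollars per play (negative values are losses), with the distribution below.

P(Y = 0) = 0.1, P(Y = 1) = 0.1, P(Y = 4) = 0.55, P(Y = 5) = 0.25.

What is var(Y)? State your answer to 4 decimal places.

2.5475

E[Y] = (0)(0.1) + (1)(0.1) + (4)(0.55) + (5)(0.25) = 3.55
E[Y²] = (0)²(0.1) + (1)²(0.1) + (4)²(0.55) + (5)²(0.25) = 15.15
var(Y) = E[Y²] − (E[Y])² = 15.15 − (3.55)² = 2.5475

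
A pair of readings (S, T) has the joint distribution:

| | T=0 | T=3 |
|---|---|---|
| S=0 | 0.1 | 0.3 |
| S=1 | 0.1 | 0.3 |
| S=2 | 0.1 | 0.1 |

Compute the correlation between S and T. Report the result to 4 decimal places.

E[S] = 0.8,  E[T] = 2.1
E[ST] = 1.5
Cov(S,T) = E[ST] − E[S]E[T] = 1.5 − (0.8)(2.1) = -0.18
Var(S) = 0.56,  Var(T) = 1.89
ρ = -0.18 / √(0.56·1.89) ≈ -0.1750

-0.1750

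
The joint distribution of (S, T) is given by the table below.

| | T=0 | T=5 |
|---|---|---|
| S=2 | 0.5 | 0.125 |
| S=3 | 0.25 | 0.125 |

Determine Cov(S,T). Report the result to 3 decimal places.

0.156

E[S] = 2.375,  E[T] = 1.25
E[ST] = 3.125
Cov(S,T) = E[ST] − E[S]E[T] = 3.125 − (2.375)(1.25) = 0.15625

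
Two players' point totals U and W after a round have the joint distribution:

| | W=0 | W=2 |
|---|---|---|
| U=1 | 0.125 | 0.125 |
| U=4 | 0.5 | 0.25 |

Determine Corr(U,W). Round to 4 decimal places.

E[U] = 3.25,  E[W] = 0.75
E[UW] = 2.25
Cov(U,W) = E[UW] − E[U]E[W] = 2.25 − (3.25)(0.75) = -0.1875
Var(U) = 1.6875,  Var(W) = 0.9375
ρ = -0.1875 / √(1.6875·0.9375) ≈ -0.1491

-0.1491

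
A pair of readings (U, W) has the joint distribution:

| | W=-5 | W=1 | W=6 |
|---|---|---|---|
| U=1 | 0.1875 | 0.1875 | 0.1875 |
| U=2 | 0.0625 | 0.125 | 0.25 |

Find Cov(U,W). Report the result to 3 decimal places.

E[U] = 1.4375,  E[W] = 1.6875
E[UW] = 3
Cov(U,W) = E[UW] − E[U]E[W] = 3 − (1.4375)(1.6875) = 0.57421875

0.574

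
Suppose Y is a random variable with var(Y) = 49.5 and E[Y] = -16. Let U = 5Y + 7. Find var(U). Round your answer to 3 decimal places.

var(5Y + 7) = (5)²·var(Y) = 25·49.5 = 1237.5

1237.500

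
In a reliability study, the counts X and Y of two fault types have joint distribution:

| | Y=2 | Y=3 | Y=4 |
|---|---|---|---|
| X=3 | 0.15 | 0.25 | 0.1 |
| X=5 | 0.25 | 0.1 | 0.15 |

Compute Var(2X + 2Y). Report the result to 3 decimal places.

E[X] = 4,  E[Y] = 2.85,  E[XY] = 11.35
Var(X) = 17 − (4)² = 1;  Var(Y) = 8.75 − (2.85)² = 0.6275
Cov(X,Y) = 11.35 − (4)(2.85) = -0.05
Var(2X + 2Y) = (2)²·1 + (2)²·0.6275 + 2·(2)·(2)·-0.05 = 6.11

6.110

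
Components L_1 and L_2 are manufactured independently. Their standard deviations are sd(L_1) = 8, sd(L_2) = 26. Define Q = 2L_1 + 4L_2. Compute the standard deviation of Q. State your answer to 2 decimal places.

105.22

Var(L_1) = 64, Var(L_2) = 676
By independence, Var(Q) = (2)²Var(L_1) + (4)²Var(L_2)
= (2)²·64 + (4)²·676 = 11072
sd(Q) = √11072 ≈ 105.22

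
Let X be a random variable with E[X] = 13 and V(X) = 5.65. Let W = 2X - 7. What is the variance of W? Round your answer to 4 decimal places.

22.6000

V(2X - 7) = (2)²·V(X) = 4·5.65 = 22.6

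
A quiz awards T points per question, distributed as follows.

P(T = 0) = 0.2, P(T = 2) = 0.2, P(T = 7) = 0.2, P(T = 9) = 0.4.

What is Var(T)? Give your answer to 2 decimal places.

E[T] = (0)(0.2) + (2)(0.2) + (7)(0.2) + (9)(0.4) = 5.4
E[T²] = (0)²(0.2) + (2)²(0.2) + (7)²(0.2) + (9)²(0.4) = 43
Var(T) = E[T²] − (E[T])² = 43 − (5.4)² = 13.84

13.84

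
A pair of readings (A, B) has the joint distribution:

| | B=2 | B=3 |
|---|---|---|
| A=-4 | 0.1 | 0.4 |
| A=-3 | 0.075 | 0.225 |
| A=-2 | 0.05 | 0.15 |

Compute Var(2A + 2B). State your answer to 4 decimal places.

2.9975

E[A] = -3.3,  E[B] = 2.775,  E[AB] = -9.175
Var(A) = 11.5 − (-3.3)² = 0.61;  Var(B) = 7.875 − (2.775)² = 0.174375
Cov(A,B) = -9.175 − (-3.3)(2.775) = -0.0175
Var(2A + 2B) = (2)²·0.61 + (2)²·0.174375 + 2·(2)·(2)·-0.0175 = 2.9975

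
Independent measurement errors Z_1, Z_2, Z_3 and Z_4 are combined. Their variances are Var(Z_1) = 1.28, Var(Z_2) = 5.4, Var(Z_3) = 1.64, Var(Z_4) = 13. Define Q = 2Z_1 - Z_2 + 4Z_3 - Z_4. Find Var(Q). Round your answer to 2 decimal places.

49.76

By independence, Var(Q) = (2)²Var(Z_1) + (-1)²Var(Z_2) + (4)²Var(Z_3) + (-1)²Var(Z_4)
= (2)²·1.28 + (-1)²·5.4 + (4)²·1.64 + (-1)²·13 = 49.76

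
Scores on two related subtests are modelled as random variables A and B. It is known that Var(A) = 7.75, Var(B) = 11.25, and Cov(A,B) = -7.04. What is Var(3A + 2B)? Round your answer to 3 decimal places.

30.270

Var(3A + 2B) = (3)²·Var(A) + (2)²·Var(B) + 2·(3)·(2)·Cov(A,B)
= 9·7.75 + 4·11.25 + 12·-7.04 = 30.27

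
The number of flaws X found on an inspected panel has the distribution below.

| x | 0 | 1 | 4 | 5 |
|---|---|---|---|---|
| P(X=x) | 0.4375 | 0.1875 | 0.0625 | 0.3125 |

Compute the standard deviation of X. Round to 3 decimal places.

2.236

E[X] = (0)(0.4375) + (1)(0.1875) + (4)(0.0625) + (5)(0.3125) = 2
E[X²] = (0)²(0.4375) + (1)²(0.1875) + (4)²(0.0625) + (5)²(0.3125) = 9
Var(X) = E[X²] − (E[X])² = 9 − (2)² = 5
SD(X) = √5 ≈ 2.236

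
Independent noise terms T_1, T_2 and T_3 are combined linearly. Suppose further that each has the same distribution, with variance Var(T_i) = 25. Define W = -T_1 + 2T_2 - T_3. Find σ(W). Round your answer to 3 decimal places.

By independence, Var(W) = (-1)²Var(T_1) + (2)²Var(T_2) + (-1)²Var(T_3)
= (-1)²·25 + (2)²·25 + (-1)²·25 = 150
σ(W) = √150 ≈ 12.247

12.247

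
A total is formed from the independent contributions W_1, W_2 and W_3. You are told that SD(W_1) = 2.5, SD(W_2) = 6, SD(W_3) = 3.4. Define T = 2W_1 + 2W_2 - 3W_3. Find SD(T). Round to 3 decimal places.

V(W_1) = 6.25, V(W_2) = 36, V(W_3) = 11.56
By independence, V(T) = (2)²V(W_1) + (2)²V(W_2) + (-3)²V(W_3)
= (2)²·6.25 + (2)²·36 + (-3)²·11.56 = 273.04
SD(T) = √273.04 ≈ 16.524

16.524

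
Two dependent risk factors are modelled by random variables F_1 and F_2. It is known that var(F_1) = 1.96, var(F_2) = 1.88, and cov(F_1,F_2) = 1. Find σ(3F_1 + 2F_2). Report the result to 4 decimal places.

6.0959

var(3F_1 + 2F_2) = (3)²·var(F_1) + (2)²·var(F_2) + 2·(3)·(2)·cov(F_1,F_2)
= 9·1.96 + 4·1.88 + 12·1 = 37.16
σ(3F_1 + 2F_2) = √37.16 ≈ 6.0959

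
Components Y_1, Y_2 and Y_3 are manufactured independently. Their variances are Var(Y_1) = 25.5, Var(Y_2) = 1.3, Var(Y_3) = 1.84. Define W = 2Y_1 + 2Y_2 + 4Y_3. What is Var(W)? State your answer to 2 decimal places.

136.64

By independence, Var(W) = (2)²Var(Y_1) + (2)²Var(Y_2) + (4)²Var(Y_3)
= (2)²·25.5 + (2)²·1.3 + (4)²·1.84 = 136.64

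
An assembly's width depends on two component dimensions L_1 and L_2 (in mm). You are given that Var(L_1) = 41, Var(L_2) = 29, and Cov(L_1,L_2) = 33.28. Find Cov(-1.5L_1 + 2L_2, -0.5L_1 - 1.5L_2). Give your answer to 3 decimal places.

Cov(-1.5L_1 + 2L_2, -0.5L_1 - 1.5L_2) = (-1.5)(-0.5)Var(L_1) + (2)(-1.5)Var(L_2) + [(-1.5)(-1.5) + (2)(-0.5)]Cov(L_1,L_2)
= 0.75·41 + -3·29 + 1.25·33.28 = -14.65

-14.650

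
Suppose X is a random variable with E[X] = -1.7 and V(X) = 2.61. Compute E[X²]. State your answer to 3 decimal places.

E[X²] = V(X) + (E[X])² = 2.61 + (-1.7)² = 5.5

5.500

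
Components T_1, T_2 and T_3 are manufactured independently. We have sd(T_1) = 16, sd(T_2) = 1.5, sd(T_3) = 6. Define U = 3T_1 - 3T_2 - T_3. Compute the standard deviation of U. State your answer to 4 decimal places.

Var(T_1) = 256, Var(T_2) = 2.25, Var(T_3) = 36
By independence, Var(U) = (3)²Var(T_1) + (-3)²Var(T_2) + (-1)²Var(T_3)
= (3)²·256 + (-3)²·2.25 + (-1)²·36 = 2360.25
sd(U) = √2360.25 ≈ 48.5824

48.5824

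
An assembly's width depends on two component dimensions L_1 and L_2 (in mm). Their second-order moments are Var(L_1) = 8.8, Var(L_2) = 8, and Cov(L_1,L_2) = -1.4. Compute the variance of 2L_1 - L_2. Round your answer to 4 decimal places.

48.8000

Var(2L_1 - L_2) = (2)²·Var(L_1) + (-1)²·Var(L_2) + 2·(2)·(-1)·Cov(L_1,L_2)
= 4·8.8 + 1·8 + -4·-1.4 = 48.8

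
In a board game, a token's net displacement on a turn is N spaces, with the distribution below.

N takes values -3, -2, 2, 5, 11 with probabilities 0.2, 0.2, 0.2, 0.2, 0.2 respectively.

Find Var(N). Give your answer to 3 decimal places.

25.840

E[N] = (-3)(0.2) + (-2)(0.2) + (2)(0.2) + (5)(0.2) + (11)(0.2) = 2.6
E[N²] = (-3)²(0.2) + (-2)²(0.2) + (2)²(0.2) + (5)²(0.2) + (11)²(0.2) = 32.6
Var(N) = E[N²] − (E[N])² = 32.6 − (2.6)² = 25.84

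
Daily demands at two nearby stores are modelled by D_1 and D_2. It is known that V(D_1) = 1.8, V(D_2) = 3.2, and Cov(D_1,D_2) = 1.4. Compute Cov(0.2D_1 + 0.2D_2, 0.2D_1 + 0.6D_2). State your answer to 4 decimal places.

0.6800

Cov(0.2D_1 + 0.2D_2, 0.2D_1 + 0.6D_2) = (0.2)(0.2)V(D_1) + (0.2)(0.6)V(D_2) + [(0.2)(0.6) + (0.2)(0.2)]Cov(D_1,D_2)
= 0.04·1.8 + 0.12·3.2 + 0.16·1.4 = 0.68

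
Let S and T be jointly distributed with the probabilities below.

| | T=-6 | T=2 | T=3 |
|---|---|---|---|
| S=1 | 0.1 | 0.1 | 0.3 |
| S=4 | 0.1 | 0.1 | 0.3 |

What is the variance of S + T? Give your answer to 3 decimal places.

14.650

E[S] = 2.5,  E[T] = 1,  E[ST] = 2.5
V(S) = 8.5 − (2.5)² = 2.25;  V(T) = 13.4 − (1)² = 12.4
cov(S,T) = 2.5 − (2.5)(1) = 0
V(S + T) = (1)²·2.25 + (1)²·12.4 + 2·(1)·(1)·0 = 14.65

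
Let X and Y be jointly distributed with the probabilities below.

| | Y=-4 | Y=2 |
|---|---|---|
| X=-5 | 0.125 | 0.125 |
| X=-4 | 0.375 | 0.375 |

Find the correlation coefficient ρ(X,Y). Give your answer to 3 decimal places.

0.000

E[X] = -4.25,  E[Y] = -1
E[XY] = 4.25
Cov(X,Y) = E[XY] − E[X]E[Y] = 4.25 − (-4.25)(-1) = 0
var(X) = 0.1875,  var(Y) = 9
ρ = 0 / √(0.1875·9) ≈ 0.000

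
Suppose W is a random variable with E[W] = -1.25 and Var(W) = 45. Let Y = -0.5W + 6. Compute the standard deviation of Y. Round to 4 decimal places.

3.3541

Var(-0.5W + 6) = (-0.5)²·45 = 11.25
SD(Y) = √11.25 ≈ 3.3541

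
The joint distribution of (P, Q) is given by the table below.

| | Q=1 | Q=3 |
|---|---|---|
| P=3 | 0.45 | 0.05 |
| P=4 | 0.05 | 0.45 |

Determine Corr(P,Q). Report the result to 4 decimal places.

0.8000

E[P] = 3.5,  E[Q] = 2
E[PQ] = 7.4
Cov(P,Q) = E[PQ] − E[P]E[Q] = 7.4 − (3.5)(2) = 0.4
Var(P) = 0.25,  Var(Q) = 1
ρ = 0.4 / √(0.25·1) ≈ 0.8000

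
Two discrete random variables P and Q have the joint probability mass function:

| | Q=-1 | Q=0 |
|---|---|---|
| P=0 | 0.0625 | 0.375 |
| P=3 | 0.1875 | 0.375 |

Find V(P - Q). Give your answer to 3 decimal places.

2.684

E[P] = 1.6875,  E[Q] = -0.25,  E[PQ] = -0.5625
V(P) = 5.0625 − (1.6875)² = 2.21484375;  V(Q) = 0.25 − (-0.25)² = 0.1875
cov(P,Q) = -0.5625 − (1.6875)(-0.25) = -0.140625
V(P - Q) = (1)²·2.21484375 + (-1)²·0.1875 + 2·(1)·(-1)·-0.140625 = 2.68359375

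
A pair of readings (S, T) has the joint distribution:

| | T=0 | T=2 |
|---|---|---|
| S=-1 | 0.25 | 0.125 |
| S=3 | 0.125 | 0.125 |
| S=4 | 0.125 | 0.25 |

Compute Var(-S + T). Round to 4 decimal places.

4.8594

E[S] = 1.875,  E[T] = 1,  E[ST] = 2.5
Var(S) = 8.625 − (1.875)² = 5.109375;  Var(T) = 2 − (1)² = 1
Cov(S,T) = 2.5 − (1.875)(1) = 0.625
Var(-S + T) = (-1)²·5.109375 + (1)²·1 + 2·(-1)·(1)·0.625 = 4.859375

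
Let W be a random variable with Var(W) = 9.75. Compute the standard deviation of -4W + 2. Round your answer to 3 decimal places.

12.490

Var(-4W + 2) = (-4)²·9.75 = 156
SD(-4W + 2) = √156 ≈ 12.490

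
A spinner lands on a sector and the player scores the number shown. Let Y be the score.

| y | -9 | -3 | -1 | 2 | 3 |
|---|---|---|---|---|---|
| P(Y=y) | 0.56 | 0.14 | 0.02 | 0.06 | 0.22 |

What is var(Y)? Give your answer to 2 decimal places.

E[Y] = (-9)(0.56) + (-3)(0.14) + (-1)(0.02) + (2)(0.06) + (3)(0.22) = -4.7
E[Y²] = (-9)²(0.56) + (-3)²(0.14) + (-1)²(0.02) + (2)²(0.06) + (3)²(0.22) = 48.86
var(Y) = E[Y²] − (E[Y])² = 48.86 − (-4.7)² = 26.77

26.77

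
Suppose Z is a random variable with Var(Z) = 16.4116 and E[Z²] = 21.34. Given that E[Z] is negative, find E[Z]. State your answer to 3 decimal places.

-2.220

(E[Z])² = E[Z²] − Var(Z) = 21.34 − 16.4116 = 4.9284
E[Z] = −√4.9284 = -2.22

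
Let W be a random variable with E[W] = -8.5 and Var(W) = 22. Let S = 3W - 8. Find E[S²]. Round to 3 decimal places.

1320.250

E[3W - 8] = 3·-8.5 − 8 = -33.5
Var(3W - 8) = (3)²·22 = 198
E[S²] = Var(S) + (E[S])² = 198 + (-33.5)² = 1320.25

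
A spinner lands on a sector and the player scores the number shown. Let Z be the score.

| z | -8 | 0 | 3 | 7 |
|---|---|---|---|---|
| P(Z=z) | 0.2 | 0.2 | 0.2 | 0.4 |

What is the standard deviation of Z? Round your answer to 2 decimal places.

5.56

E[Z] = (-8)(0.2) + (0)(0.2) + (3)(0.2) + (7)(0.4) = 1.8
E[Z²] = (-8)²(0.2) + (0)²(0.2) + (3)²(0.2) + (7)²(0.4) = 34.2
Var(Z) = E[Z²] − (E[Z])² = 34.2 − (1.8)² = 30.96
SD(Z) = √30.96 ≈ 5.56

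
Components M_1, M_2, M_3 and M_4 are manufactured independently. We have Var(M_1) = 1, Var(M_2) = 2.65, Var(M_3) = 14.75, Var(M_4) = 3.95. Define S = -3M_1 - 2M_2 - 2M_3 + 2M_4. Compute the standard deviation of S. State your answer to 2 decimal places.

9.72

By independence, Var(S) = (-3)²Var(M_1) + (-2)²Var(M_2) + (-2)²Var(M_3) + (2)²Var(M_4)
= (-3)²·1 + (-2)²·2.65 + (-2)²·14.75 + (2)²·3.95 = 94.4
sd(S) = √94.4 ≈ 9.72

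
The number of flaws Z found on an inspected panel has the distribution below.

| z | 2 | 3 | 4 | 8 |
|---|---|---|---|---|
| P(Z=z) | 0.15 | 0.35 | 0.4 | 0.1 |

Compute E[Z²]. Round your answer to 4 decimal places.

E[Z²] = (2)²(0.15) + (3)²(0.35) + (4)²(0.4) + (8)²(0.1) = 16.55

16.5500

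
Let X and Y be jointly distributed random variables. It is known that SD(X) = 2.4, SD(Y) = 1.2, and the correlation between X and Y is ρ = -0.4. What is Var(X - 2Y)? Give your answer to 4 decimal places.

Var(X) = (2.4)² = 5.76;  Var(Y) = (1.2)² = 1.44
Cov(X,Y) = ρ·SD(X)·SD(Y) = -0.4·2.4·1.2 = -1.152
Var(X - 2Y) = (1)²·Var(X) + (-2)²·Var(Y) + 2·(1)·(-2)·Cov(X,Y)
= 1·5.76 + 4·1.44 + -4·-1.152 = 16.128

16.1280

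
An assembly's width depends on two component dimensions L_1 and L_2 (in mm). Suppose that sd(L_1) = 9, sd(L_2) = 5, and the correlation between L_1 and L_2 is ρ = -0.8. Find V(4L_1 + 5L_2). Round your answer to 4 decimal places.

V(L_1) = (9)² = 81;  V(L_2) = (5)² = 25
cov(L_1,L_2) = ρ·sd(L_1)·sd(L_2) = -0.8·9·5 = -36
V(4L_1 + 5L_2) = (4)²·V(L_1) + (5)²·V(L_2) + 2·(4)·(5)·cov(L_1,L_2)
= 16·81 + 25·25 + 40·-36 = 481

481.0000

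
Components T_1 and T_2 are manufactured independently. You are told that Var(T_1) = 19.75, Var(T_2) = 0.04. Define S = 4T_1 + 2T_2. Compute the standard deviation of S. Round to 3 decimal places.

By independence, Var(S) = (4)²Var(T_1) + (2)²Var(T_2)
= (4)²·19.75 + (2)²·0.04 = 316.16
sd(S) = √316.16 ≈ 17.781

17.781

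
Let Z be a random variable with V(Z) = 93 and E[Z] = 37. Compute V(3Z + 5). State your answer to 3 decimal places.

837.000

V(3Z + 5) = (3)²·V(Z) = 9·93 = 837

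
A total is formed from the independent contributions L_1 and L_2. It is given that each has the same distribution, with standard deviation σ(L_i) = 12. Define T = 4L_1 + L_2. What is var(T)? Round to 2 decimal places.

2448.00

var(L_i) = (12)² = 144
By independence, var(T) = (4)²var(L_1) + (1)²var(L_2)
= (4)²·144 + (1)²·144 = 2448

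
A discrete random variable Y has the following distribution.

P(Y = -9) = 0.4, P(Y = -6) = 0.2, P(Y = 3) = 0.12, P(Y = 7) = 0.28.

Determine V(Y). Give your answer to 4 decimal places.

48.2496

E[Y] = (-9)(0.4) + (-6)(0.2) + (3)(0.12) + (7)(0.28) = -2.48
E[Y²] = (-9)²(0.4) + (-6)²(0.2) + (3)²(0.12) + (7)²(0.28) = 54.4
V(Y) = E[Y²] − (E[Y])² = 54.4 − (-2.48)² = 48.2496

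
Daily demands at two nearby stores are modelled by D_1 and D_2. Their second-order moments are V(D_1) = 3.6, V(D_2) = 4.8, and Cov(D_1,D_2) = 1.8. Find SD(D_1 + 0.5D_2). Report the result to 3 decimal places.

V(D_1 + 0.5D_2) = (1)²·V(D_1) + (0.5)²·V(D_2) + 2·(1)·(0.5)·Cov(D_1,D_2)
= 1·3.6 + 0.25·4.8 + 1·1.8 = 6.6
SD(D_1 + 0.5D_2) = √6.6 ≈ 2.569

2.569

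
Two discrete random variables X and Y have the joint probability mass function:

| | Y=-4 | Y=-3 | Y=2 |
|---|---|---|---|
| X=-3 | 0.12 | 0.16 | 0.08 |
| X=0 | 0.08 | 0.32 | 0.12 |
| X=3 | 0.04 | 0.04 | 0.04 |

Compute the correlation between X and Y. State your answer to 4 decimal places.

E[X] = -0.72,  E[Y] = -2.04
E[XY] = 1.8
Cov(X,Y) = E[XY] − E[X]E[Y] = 1.8 − (-0.72)(-2.04) = 0.3312
var(X) = 3.8016,  var(Y) = 5.3184
ρ = 0.3312 / √(3.8016·5.3184) ≈ 0.0737

0.0737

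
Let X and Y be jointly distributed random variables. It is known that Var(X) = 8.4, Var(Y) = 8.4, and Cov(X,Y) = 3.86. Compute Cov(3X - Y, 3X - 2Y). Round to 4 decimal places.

Cov(3X - Y, 3X - 2Y) = (3)(3)Var(X) + (-1)(-2)Var(Y) + [(3)(-2) + (-1)(3)]Cov(X,Y)
= 9·8.4 + 2·8.4 + -9·3.86 = 57.66

57.6600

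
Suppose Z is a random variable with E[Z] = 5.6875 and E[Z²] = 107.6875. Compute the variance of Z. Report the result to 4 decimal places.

75.3398

V(Z) = 107.6875 − (5.6875)² = 75.33984375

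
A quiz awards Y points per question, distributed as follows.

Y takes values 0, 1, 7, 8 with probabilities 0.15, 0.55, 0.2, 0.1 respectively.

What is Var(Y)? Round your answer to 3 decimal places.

E[Y] = (0)(0.15) + (1)(0.55) + (7)(0.2) + (8)(0.1) = 2.75
E[Y²] = (0)²(0.15) + (1)²(0.55) + (7)²(0.2) + (8)²(0.1) = 16.75
Var(Y) = E[Y²] − (E[Y])² = 16.75 − (2.75)² = 9.1875

9.188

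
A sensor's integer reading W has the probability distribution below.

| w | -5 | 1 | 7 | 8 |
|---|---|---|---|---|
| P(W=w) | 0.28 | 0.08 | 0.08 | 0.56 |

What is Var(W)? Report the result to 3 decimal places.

E[W] = (-5)(0.28) + (1)(0.08) + (7)(0.08) + (8)(0.56) = 3.72
E[W²] = (-5)²(0.28) + (1)²(0.08) + (7)²(0.08) + (8)²(0.56) = 46.84
Var(W) = E[W²] − (E[W])² = 46.84 − (3.72)² = 33.0016

33.002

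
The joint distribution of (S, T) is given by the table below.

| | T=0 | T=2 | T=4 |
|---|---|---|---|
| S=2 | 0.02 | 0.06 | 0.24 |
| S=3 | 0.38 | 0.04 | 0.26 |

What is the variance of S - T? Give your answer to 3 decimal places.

4.530

E[S] = 2.68,  E[T] = 2.2,  E[ST] = 5.52
V(S) = 7.4 − (2.68)² = 0.2176;  V(T) = 8.4 − (2.2)² = 3.56
Cov(S,T) = 5.52 − (2.68)(2.2) = -0.376
V(S - T) = (1)²·0.2176 + (-1)²·3.56 + 2·(1)·(-1)·-0.376 = 4.5296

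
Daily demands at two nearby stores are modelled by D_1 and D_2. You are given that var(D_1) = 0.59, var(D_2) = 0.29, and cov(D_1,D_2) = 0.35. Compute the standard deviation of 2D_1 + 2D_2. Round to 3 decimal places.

var(2D_1 + 2D_2) = (2)²·var(D_1) + (2)²·var(D_2) + 2·(2)·(2)·cov(D_1,D_2)
= 4·0.59 + 4·0.29 + 8·0.35 = 6.32
σ(2D_1 + 2D_2) = √6.32 ≈ 2.514

2.514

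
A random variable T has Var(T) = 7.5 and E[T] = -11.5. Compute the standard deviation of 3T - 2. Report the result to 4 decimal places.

Var(3T - 2) = (3)²·7.5 = 67.5
SD(3T - 2) = √67.5 ≈ 8.2158

8.2158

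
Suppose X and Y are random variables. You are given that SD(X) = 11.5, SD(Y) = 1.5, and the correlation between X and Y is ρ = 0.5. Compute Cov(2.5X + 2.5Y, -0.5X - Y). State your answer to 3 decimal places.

-203.281

V(X) = (11.5)² = 132.25;  V(Y) = (1.5)² = 2.25
Cov(X,Y) = ρ·SD(X)·SD(Y) = 0.5·11.5·1.5 = 8.625
Cov(2.5X + 2.5Y, -0.5X - Y) = (2.5)(-0.5)V(X) + (2.5)(-1)V(Y) + [(2.5)(-1) + (2.5)(-0.5)]Cov(X,Y)
= -1.25·132.25 + -2.5·2.25 + -3.75·8.625 = -203.28125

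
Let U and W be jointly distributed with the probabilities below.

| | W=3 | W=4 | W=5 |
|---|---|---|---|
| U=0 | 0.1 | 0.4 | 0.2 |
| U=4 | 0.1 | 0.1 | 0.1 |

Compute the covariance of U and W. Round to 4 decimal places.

-0.1200

E[U] = 1.2,  E[W] = 4.1
E[UW] = 4.8
Cov(U,W) = E[UW] − E[U]E[W] = 4.8 − (1.2)(4.1) = -0.12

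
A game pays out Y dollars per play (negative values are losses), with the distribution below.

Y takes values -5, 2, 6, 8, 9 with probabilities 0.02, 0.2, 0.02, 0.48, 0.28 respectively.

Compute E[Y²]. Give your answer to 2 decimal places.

55.42

E[Y²] = (-5)²(0.02) + (2)²(0.2) + (6)²(0.02) + (8)²(0.48) + (9)²(0.28) = 55.42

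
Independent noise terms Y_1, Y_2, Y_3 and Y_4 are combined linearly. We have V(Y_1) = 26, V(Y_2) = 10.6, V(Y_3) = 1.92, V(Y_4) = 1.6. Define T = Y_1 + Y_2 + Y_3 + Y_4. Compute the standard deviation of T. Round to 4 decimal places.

6.3340

By independence, V(T) = (1)²V(Y_1) + (1)²V(Y_2) + (1)²V(Y_3) + (1)²V(Y_4)
= (1)²·26 + (1)²·10.6 + (1)²·1.92 + (1)²·1.6 = 40.12
SD(T) = √40.12 ≈ 6.3340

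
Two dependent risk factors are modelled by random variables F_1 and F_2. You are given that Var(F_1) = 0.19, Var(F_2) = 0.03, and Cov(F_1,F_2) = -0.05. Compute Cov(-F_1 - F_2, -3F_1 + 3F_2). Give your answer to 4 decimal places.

0.4800

Cov(-F_1 - F_2, -3F_1 + 3F_2) = (-1)(-3)Var(F_1) + (-1)(3)Var(F_2) + [(-1)(3) + (-1)(-3)]Cov(F_1,F_2)
= 3·0.19 + -3·0.03 + 0·-0.05 = 0.48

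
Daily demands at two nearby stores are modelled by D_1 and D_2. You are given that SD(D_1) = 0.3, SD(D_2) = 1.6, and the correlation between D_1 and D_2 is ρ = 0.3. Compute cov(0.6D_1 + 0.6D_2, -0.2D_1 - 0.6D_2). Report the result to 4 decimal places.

var(D_1) = (0.3)² = 0.09;  var(D_2) = (1.6)² = 2.56
cov(D_1,D_2) = ρ·SD(D_1)·SD(D_2) = 0.3·0.3·1.6 = 0.144
cov(0.6D_1 + 0.6D_2, -0.2D_1 - 0.6D_2) = (0.6)(-0.2)var(D_1) + (0.6)(-0.6)var(D_2) + [(0.6)(-0.6) + (0.6)(-0.2)]cov(D_1,D_2)
= -0.12·0.09 + -0.36·2.56 + -0.48·0.144 = -1.00152

-1.0015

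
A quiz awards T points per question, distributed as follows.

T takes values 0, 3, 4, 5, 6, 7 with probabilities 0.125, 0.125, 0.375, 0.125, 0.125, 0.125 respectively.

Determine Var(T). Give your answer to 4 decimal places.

E[T] = (0)(0.125) + (3)(0.125) + (4)(0.375) + (5)(0.125) + (6)(0.125) + (7)(0.125) = 4.125
E[T²] = (0)²(0.125) + (3)²(0.125) + (4)²(0.375) + (5)²(0.125) + (6)²(0.125) + (7)²(0.125) = 20.875
Var(T) = E[T²] − (E[T])² = 20.875 − (4.125)² = 3.859375

3.8594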